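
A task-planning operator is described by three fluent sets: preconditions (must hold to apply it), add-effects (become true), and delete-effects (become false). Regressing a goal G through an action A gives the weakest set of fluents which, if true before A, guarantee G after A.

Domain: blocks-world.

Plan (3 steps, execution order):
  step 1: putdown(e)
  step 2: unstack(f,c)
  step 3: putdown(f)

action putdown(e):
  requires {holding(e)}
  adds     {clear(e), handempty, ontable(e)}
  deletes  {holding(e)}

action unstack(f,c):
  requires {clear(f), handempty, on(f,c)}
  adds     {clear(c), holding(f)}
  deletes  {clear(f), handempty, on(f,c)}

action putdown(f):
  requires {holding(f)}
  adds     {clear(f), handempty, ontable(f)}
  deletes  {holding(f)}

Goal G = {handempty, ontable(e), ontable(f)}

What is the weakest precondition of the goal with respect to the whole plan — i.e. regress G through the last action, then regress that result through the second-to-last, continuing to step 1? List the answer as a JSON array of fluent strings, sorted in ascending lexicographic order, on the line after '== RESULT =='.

Regress step by step:
  through step 3 (putdown(f)): drop {handempty, ontable(f)}, keep {ontable(e)}, require {holding(f)}
    → {holding(f), ontable(e)}
  through step 2 (unstack(f,c)): drop {holding(f)}, keep {ontable(e)}, require {clear(f), handempty, on(f,c)}
    → {clear(f), handempty, on(f,c), ontable(e)}
  through step 1 (putdown(e)): drop {handempty, ontable(e)}, keep {clear(f), on(f,c)}, require {holding(e)}
    → {clear(f), holding(e), on(f,c)}

== RESULT ==
["clear(f)", "holding(e)", "on(f,c)"]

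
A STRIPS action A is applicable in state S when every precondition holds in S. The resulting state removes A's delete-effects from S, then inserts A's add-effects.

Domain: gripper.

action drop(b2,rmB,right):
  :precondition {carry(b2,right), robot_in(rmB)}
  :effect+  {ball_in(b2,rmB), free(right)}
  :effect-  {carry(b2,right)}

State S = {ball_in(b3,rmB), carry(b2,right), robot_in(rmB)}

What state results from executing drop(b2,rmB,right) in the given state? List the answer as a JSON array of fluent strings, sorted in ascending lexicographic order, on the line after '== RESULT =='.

Progress:
  pre ⊆ S: {carry(b2,right), robot_in(rmB)} ⊆ S  — applicable
  S \ del = {ball_in(b3,rmB), robot_in(rmB)}
  ∪ add   = {ball_in(b2,rmB), ball_in(b3,rmB), free(right), robot_in(rmB)}

== RESULT ==
["ball_in(b2,rmB)", "ball_in(b3,rmB)", "free(right)", "robot_in(rmB)"]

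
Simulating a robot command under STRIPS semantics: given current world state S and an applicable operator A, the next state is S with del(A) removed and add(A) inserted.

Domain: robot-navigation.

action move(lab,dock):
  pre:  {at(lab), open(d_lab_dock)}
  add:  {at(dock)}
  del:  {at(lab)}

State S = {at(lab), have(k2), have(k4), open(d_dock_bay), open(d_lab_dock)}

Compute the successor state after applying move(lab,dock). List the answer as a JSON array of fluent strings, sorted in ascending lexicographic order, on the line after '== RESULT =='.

Progress:
  pre ⊆ S: {at(lab), open(d_lab_dock)} ⊆ S  — applicable
  S \ del = {have(k2), have(k4), open(d_dock_bay), open(d_lab_dock)}
  ∪ add   = {at(dock), have(k2), have(k4), open(d_dock_bay), open(d_lab_dock)}

== RESULT ==
["at(dock)", "have(k2)", "have(k4)", "open(d_dock_bay)", "open(d_lab_dock)"]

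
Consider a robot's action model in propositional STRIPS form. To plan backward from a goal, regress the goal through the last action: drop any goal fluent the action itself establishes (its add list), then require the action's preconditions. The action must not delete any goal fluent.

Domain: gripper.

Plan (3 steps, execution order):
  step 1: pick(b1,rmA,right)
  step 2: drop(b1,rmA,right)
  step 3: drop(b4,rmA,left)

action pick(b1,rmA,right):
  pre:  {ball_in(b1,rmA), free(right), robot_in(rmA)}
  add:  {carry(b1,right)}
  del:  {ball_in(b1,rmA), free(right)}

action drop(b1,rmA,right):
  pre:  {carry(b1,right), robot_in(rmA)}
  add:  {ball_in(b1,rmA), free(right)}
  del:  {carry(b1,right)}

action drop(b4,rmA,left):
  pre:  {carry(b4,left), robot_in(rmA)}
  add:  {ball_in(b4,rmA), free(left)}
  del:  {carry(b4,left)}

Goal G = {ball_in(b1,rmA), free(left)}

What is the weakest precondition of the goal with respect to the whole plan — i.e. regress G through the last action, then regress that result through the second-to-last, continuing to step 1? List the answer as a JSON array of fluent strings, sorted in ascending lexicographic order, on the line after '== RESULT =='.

Work backward from the goal:
  through step 3 (drop(b4,rmA,left)): drop {free(left)}, keep {ball_in(b1,rmA)}, require {carry(b4,left), robot_in(rmA)}
    → {ball_in(b1,rmA), carry(b4,left), robot_in(rmA)}
  through step 2 (drop(b1,rmA,right)): drop {ball_in(b1,rmA)}, keep {carry(b4,left), robot_in(rmA)}, require {carry(b1,right), robot_in(rmA)}
    → {carry(b1,right), carry(b4,left), robot_in(rmA)}
  through step 1 (pick(b1,rmA,right)): drop {carry(b1,right)}, keep {carry(b4,left), robot_in(rmA)}, require {ball_in(b1,rmA), free(right), robot_in(rmA)}
    → {ball_in(b1,rmA), carry(b4,left), free(right), robot_in(rmA)}

== RESULT ==
["ball_in(b1,rmA)", "carry(b4,left)", "free(right)", "robot_in(rmA)"]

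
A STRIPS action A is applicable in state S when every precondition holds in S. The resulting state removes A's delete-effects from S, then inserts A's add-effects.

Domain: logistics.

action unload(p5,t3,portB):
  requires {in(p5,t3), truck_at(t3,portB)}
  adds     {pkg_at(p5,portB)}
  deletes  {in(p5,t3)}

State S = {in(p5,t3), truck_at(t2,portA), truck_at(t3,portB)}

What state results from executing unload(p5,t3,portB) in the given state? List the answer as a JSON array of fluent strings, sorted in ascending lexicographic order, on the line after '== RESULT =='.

Progress:
  pre ⊆ S: {in(p5,t3), truck_at(t3,portB)} ⊆ S  — applicable
  S \ del = {truck_at(t2,portA), truck_at(t3,portB)}
  ∪ add   = {pkg_at(p5,portB), truck_at(t2,portA), truck_at(t3,portB)}

== RESULT ==
["pkg_at(p5,portB)", "truck_at(t2,portA)", "truck_at(t3,portB)"]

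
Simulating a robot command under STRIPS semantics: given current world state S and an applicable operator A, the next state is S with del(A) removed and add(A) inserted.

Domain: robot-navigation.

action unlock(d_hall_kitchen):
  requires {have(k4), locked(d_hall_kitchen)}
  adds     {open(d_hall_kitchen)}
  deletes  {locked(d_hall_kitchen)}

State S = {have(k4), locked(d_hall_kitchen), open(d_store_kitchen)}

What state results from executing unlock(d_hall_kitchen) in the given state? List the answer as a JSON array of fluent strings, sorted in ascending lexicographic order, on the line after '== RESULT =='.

Progress:
  pre ⊆ S: {have(k4), locked(d_hall_kitchen)} ⊆ S  — applicable
  S \ del = {have(k4), open(d_store_kitchen)}
  ∪ add   = {have(k4), open(d_hall_kitchen), open(d_store_kitchen)}

== RESULT ==
["have(k4)", "open(d_hall_kitchen)", "open(d_store_kitchen)"]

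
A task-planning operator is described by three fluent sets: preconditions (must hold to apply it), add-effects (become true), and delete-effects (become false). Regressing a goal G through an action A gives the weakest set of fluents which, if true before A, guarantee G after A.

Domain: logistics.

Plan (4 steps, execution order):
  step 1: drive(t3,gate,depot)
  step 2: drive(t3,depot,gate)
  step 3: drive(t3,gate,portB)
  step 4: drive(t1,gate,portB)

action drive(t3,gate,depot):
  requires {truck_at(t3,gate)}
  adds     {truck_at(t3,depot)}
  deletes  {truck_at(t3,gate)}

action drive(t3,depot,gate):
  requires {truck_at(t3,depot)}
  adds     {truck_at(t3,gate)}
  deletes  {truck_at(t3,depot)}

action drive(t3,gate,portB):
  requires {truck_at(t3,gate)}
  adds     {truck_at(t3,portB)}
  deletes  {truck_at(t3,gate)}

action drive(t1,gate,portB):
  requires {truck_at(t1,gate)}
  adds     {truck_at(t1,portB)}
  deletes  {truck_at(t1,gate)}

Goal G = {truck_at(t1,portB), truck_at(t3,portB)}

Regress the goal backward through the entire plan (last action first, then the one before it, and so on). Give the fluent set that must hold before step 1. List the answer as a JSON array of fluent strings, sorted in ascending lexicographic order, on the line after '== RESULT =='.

Regress step by step:
  through step 4 (drive(t1,gate,portB)): drop {truck_at(t1,portB)}, keep {truck_at(t3,portB)}, require {truck_at(t1,gate)}
    → {truck_at(t1,gate), truck_at(t3,portB)}
  through step 3 (drive(t3,gate,portB)): drop {truck_at(t3,portB)}, keep {truck_at(t1,gate)}, require {truck_at(t3,gate)}
    → {truck_at(t1,gate), truck_at(t3,gate)}
  through step 2 (drive(t3,depot,gate)): drop {truck_at(t3,gate)}, keep {truck_at(t1,gate)}, require {truck_at(t3,depot)}
    → {truck_at(t1,gate), truck_at(t3,depot)}
  through step 1 (drive(t3,gate,depot)): drop {truck_at(t3,depot)}, keep {truck_at(t1,gate)}, require {truck_at(t3,gate)}
    → {truck_at(t1,gate), truck_at(t3,gate)}

== RESULT ==
["truck_at(t1,gate)", "truck_at(t3,gate)"]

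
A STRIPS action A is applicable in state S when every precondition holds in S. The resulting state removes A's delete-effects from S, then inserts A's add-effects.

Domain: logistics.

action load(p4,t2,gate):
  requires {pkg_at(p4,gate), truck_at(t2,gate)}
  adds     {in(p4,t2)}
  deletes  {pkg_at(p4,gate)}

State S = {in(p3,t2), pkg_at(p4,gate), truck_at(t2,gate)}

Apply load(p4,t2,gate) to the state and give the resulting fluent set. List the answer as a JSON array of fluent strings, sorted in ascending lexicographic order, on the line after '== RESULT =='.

Progress:
  pre ⊆ S: {pkg_at(p4,gate), truck_at(t2,gate)} ⊆ S  — applicable
  S \ del = {in(p3,t2), truck_at(t2,gate)}
  ∪ add   = {in(p3,t2), in(p4,t2), truck_at(t2,gate)}

== RESULT ==
["in(p3,t2)", "in(p4,t2)", "truck_at(t2,gate)"]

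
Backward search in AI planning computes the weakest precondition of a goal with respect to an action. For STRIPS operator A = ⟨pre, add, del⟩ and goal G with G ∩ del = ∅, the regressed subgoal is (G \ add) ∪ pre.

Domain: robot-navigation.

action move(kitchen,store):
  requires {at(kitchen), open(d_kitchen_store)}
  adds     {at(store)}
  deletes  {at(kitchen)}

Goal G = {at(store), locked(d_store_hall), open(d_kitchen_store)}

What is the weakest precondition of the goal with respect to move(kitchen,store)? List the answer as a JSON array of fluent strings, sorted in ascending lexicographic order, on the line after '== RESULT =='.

Regress:
  G ∩ del = {}  (empty — regression defined)
  G \ add = {at(store), locked(d_store_hall), open(d_kitchen_store)} \ {at(store)} = {locked(d_store_hall), open(d_kitchen_store)}
  ∪ pre   = {locked(d_store_hall), open(d_kitchen_store)} ∪ {at(kitchen), open(d_kitchen_store)}
          = {at(kitchen), locked(d_store_hall), open(d_kitchen_store)}

== RESULT ==
["at(kitchen)", "locked(d_store_hall)", "open(d_kitchen_store)"]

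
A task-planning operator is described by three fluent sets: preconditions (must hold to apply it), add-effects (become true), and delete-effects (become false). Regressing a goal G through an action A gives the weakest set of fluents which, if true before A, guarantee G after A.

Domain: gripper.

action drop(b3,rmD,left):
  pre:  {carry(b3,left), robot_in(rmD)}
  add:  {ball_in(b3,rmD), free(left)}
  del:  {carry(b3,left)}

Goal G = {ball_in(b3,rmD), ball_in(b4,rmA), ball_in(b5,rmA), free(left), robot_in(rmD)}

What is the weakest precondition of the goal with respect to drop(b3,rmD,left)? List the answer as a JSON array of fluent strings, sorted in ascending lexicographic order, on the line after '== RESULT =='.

Compute (G \ add) ∪ pre:
  G ∩ del = {}  (empty — regression defined)
  G \ add = {ball_in(b3,rmD), ball_in(b4,rmA), ball_in(b5,rmA), free(left), robot_in(rmD)} \ {ball_in(b3,rmD), free(left)} = {ball_in(b4,rmA), ball_in(b5,rmA), robot_in(rmD)}
  ∪ pre   = {ball_in(b4,rmA), ball_in(b5,rmA), robot_in(rmD)} ∪ {carry(b3,left), robot_in(rmD)}
          = {ball_in(b4,rmA), ball_in(b5,rmA), carry(b3,left), robot_in(rmD)}

== RESULT ==
["ball_in(b4,rmA)", "ball_in(b5,rmA)", "carry(b3,left)", "robot_in(rmD)"]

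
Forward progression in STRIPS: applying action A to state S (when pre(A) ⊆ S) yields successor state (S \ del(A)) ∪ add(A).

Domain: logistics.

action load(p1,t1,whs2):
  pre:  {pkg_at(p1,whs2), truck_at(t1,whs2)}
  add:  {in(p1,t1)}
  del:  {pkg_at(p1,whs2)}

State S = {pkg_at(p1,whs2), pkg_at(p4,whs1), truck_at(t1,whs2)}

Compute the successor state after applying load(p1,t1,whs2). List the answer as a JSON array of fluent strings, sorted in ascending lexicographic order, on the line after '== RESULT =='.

Progress:
  pre ⊆ S: {pkg_at(p1,whs2), truck_at(t1,whs2)} ⊆ S  — applicable
  S \ del = {pkg_at(p4,whs1), truck_at(t1,whs2)}
  ∪ add   = {in(p1,t1), pkg_at(p4,whs1), truck_at(t1,whs2)}

== RESULT ==
["in(p1,t1)", "pkg_at(p4,whs1)", "truck_at(t1,whs2)"]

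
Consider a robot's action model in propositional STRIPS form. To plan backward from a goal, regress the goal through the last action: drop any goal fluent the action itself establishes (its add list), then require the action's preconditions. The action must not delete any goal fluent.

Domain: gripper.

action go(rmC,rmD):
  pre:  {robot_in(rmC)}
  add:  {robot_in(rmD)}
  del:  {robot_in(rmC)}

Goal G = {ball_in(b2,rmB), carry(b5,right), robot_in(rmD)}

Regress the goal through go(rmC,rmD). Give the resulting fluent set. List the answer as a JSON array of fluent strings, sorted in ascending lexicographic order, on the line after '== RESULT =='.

Compute (G \ add) ∪ pre:
  G ∩ del = {}  (empty — regression defined)
  G \ add = {ball_in(b2,rmB), carry(b5,right), robot_in(rmD)} \ {robot_in(rmD)} = {ball_in(b2,rmB), carry(b5,right)}
  ∪ pre   = {ball_in(b2,rmB), carry(b5,right)} ∪ {robot_in(rmC)}
          = {ball_in(b2,rmB), carry(b5,right), robot_in(rmC)}

== RESULT ==
["ball_in(b2,rmB)", "carry(b5,right)", "robot_in(rmC)"]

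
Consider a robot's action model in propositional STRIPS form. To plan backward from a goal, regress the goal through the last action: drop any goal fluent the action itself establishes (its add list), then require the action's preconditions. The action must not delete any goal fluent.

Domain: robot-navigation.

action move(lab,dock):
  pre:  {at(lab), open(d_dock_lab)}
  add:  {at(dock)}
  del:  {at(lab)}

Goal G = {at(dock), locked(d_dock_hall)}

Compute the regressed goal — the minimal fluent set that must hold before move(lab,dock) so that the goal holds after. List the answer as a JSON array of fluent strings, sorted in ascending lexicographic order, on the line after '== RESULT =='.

Regress:
  G ∩ del = {}  (empty — regression defined)
  G \ add = {at(dock), locked(d_dock_hall)} \ {at(dock)} = {locked(d_dock_hall)}
  ∪ pre   = {locked(d_dock_hall)} ∪ {at(lab), open(d_dock_lab)}
          = {at(lab), locked(d_dock_hall), open(d_dock_lab)}

== RESULT ==
["at(lab)", "locked(d_dock_hall)", "open(d_dock_lab)"]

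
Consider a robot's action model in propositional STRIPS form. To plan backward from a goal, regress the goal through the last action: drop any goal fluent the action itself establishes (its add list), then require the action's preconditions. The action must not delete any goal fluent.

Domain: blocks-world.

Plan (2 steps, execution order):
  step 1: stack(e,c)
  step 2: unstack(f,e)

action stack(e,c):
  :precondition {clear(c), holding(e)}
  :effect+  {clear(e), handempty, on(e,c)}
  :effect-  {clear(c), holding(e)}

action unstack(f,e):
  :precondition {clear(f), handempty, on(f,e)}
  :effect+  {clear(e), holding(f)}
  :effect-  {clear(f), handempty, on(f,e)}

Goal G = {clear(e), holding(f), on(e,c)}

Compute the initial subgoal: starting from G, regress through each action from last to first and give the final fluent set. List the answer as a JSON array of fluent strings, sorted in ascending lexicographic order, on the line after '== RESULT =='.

Work backward from the goal:
  through step 2 (unstack(f,e)): drop {clear(e), holding(f)}, keep {on(e,c)}, require {clear(f), handempty, on(f,e)}
    → {clear(f), handempty, on(e,c), on(f,e)}
  through step 1 (stack(e,c)): drop {handempty, on(e,c)}, keep {clear(f), on(f,e)}, require {clear(c), holding(e)}
    → {clear(c), clear(f), holding(e), on(f,e)}

== RESULT ==
["clear(c)", "clear(f)", "holding(e)", "on(f,e)"]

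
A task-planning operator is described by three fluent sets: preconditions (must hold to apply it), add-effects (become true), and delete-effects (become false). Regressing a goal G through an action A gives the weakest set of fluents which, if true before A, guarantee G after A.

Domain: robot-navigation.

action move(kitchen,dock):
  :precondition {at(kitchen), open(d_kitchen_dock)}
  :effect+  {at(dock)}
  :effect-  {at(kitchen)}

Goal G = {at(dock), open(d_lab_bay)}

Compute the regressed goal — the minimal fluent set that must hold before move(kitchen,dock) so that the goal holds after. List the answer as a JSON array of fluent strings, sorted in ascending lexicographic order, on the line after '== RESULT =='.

Regress:
  G ∩ del = {}  (empty — regression defined)
  G \ add = {at(dock), open(d_lab_bay)} \ {at(dock)} = {open(d_lab_bay)}
  ∪ pre   = {open(d_lab_bay)} ∪ {at(kitchen), open(d_kitchen_dock)}
          = {at(kitchen), open(d_kitchen_dock), open(d_lab_bay)}

== RESULT ==
["at(kitchen)", "open(d_kitchen_dock)", "open(d_lab_bay)"]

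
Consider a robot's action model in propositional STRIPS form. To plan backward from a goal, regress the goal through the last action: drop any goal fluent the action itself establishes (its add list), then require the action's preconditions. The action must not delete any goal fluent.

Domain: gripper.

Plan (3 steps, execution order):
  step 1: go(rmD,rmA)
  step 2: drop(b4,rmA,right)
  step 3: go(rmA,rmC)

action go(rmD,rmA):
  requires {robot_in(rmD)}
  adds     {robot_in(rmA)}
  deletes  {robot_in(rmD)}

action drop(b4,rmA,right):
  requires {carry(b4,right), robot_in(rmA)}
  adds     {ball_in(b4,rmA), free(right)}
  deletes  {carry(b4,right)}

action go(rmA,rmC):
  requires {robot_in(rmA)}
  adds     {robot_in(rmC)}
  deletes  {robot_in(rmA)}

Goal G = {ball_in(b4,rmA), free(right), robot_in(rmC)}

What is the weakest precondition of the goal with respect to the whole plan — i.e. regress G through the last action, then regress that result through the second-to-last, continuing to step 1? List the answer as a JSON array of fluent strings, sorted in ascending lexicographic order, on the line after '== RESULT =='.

Regress step by step:
  through step 3 (go(rmA,rmC)): drop {robot_in(rmC)}, keep {ball_in(b4,rmA), free(right)}, require {robot_in(rmA)}
    → {ball_in(b4,rmA), free(right), robot_in(rmA)}
  through step 2 (drop(b4,rmA,right)): drop {ball_in(b4,rmA), free(right)}, keep {robot_in(rmA)}, require {carry(b4,right), robot_in(rmA)}
    → {carry(b4,right), robot_in(rmA)}
  through step 1 (go(rmD,rmA)): drop {robot_in(rmA)}, keep {carry(b4,right)}, require {robot_in(rmD)}
    → {carry(b4,right), robot_in(rmD)}

== RESULT ==
["carry(b4,right)", "robot_in(rmD)"]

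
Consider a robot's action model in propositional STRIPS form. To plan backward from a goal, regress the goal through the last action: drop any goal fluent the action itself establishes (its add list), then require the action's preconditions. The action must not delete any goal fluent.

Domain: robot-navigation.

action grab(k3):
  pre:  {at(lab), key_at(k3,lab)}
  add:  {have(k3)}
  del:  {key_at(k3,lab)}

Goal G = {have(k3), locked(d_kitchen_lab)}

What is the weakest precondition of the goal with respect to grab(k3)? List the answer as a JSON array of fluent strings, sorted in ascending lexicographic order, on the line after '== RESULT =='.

Compute (G \ add) ∪ pre:
  G ∩ del = {}  (empty — regression defined)
  G \ add = {have(k3), locked(d_kitchen_lab)} \ {have(k3)} = {locked(d_kitchen_lab)}
  ∪ pre   = {locked(d_kitchen_lab)} ∪ {at(lab), key_at(k3,lab)}
          = {at(lab), key_at(k3,lab), locked(d_kitchen_lab)}

== RESULT ==
["at(lab)", "key_at(k3,lab)", "locked(d_kitchen_lab)"]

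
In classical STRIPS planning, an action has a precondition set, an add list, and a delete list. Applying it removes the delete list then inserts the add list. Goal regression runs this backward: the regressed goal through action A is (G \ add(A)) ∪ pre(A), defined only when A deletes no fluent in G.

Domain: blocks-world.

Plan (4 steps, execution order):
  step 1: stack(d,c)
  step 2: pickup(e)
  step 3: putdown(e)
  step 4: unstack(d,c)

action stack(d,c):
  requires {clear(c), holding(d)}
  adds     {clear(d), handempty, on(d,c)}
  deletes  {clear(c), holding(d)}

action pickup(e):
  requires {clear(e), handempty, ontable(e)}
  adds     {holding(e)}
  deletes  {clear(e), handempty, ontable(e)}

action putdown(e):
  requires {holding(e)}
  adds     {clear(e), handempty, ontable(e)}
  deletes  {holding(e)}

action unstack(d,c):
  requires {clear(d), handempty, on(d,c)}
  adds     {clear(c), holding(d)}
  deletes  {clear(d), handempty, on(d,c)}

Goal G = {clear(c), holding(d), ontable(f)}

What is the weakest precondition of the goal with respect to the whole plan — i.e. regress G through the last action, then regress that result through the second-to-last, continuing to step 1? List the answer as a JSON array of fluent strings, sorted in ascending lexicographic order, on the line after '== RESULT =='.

Regress step by step:
  through step 4 (unstack(d,c)): drop {clear(c), holding(d)}, keep {ontable(f)}, require {clear(d), handempty, on(d,c)}
    → {clear(d), handempty, on(d,c), ontable(f)}
  through step 3 (putdown(e)): drop {handempty}, keep {clear(d), on(d,c), ontable(f)}, require {holding(e)}
    → {clear(d), holding(e), on(d,c), ontable(f)}
  through step 2 (pickup(e)): drop {holding(e)}, keep {clear(d), on(d,c), ontable(f)}, require {clear(e), handempty, ontable(e)}
    → {clear(d), clear(e), handempty, on(d,c), ontable(e), ontable(f)}
  through step 1 (stack(d,c)): drop {clear(d), handempty, on(d,c)}, keep {clear(e), ontable(e), ontable(f)}, require {clear(c), holding(d)}
    → {clear(c), clear(e), holding(d), ontable(e), ontable(f)}

== RESULT ==
["clear(c)", "clear(e)", "holding(d)", "ontable(e)", "ontable(f)"]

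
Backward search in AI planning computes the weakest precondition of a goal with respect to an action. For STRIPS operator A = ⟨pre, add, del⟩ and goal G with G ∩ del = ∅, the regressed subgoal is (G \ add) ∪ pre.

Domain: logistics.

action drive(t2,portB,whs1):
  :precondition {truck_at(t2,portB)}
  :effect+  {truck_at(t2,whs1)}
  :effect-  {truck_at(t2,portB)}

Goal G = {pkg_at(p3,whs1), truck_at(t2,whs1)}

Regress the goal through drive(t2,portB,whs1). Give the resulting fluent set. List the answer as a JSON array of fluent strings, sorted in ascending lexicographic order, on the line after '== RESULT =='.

Regress:
  G ∩ del = {}  (empty — regression defined)
  G \ add = {pkg_at(p3,whs1), truck_at(t2,whs1)} \ {truck_at(t2,whs1)} = {pkg_at(p3,whs1)}
  ∪ pre   = {pkg_at(p3,whs1)} ∪ {truck_at(t2,portB)}
          = {pkg_at(p3,whs1), truck_at(t2,portB)}

== RESULT ==
["pkg_at(p3,whs1)", "truck_at(t2,portB)"]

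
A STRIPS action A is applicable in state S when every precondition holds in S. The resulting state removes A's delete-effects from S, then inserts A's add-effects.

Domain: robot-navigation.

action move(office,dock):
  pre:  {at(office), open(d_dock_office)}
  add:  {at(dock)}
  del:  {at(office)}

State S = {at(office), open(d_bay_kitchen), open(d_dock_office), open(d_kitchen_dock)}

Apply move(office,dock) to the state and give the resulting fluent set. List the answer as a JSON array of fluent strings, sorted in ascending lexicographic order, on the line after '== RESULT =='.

Progress:
  pre ⊆ S: {at(office), open(d_dock_office)} ⊆ S  — applicable
  S \ del = {open(d_bay_kitchen), open(d_dock_office), open(d_kitchen_dock)}
  ∪ add   = {at(dock), open(d_bay_kitchen), open(d_dock_office), open(d_kitchen_dock)}

== RESULT ==
["at(dock)", "open(d_bay_kitchen)", "open(d_dock_office)", "open(d_kitchen_dock)"]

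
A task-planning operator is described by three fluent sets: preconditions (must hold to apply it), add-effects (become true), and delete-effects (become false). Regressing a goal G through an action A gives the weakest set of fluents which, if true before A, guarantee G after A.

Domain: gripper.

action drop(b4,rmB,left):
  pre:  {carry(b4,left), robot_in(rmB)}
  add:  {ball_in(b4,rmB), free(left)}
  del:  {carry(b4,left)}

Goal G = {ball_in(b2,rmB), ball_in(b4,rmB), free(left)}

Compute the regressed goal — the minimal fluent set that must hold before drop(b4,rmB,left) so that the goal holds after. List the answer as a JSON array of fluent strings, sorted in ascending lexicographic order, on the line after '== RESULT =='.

Regress:
  G ∩ del = {}  (empty — regression defined)
  G \ add = {ball_in(b2,rmB), ball_in(b4,rmB), free(left)} \ {ball_in(b4,rmB), free(left)} = {ball_in(b2,rmB)}
  ∪ pre   = {ball_in(b2,rmB)} ∪ {carry(b4,left), robot_in(rmB)}
          = {ball_in(b2,rmB), carry(b4,left), robot_in(rmB)}

== RESULT ==
["ball_in(b2,rmB)", "carry(b4,left)", "robot_in(rmB)"]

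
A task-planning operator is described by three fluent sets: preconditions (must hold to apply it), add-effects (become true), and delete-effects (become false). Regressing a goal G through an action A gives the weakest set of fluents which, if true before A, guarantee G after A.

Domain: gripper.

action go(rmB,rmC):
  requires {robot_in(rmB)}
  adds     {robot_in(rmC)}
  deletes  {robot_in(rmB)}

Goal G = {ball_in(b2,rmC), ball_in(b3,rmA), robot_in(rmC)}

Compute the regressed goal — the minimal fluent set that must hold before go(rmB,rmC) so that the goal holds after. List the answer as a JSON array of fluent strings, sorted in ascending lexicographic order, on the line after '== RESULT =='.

Regress:
  G ∩ del = {}  (empty — regression defined)
  G \ add = {ball_in(b2,rmC), ball_in(b3,rmA), robot_in(rmC)} \ {robot_in(rmC)} = {ball_in(b2,rmC), ball_in(b3,rmA)}
  ∪ pre   = {ball_in(b2,rmC), ball_in(b3,rmA)} ∪ {robot_in(rmB)}
          = {ball_in(b2,rmC), ball_in(b3,rmA), robot_in(rmB)}

== RESULT ==
["ball_in(b2,rmC)", "ball_in(b3,rmA)", "robot_in(rmB)"]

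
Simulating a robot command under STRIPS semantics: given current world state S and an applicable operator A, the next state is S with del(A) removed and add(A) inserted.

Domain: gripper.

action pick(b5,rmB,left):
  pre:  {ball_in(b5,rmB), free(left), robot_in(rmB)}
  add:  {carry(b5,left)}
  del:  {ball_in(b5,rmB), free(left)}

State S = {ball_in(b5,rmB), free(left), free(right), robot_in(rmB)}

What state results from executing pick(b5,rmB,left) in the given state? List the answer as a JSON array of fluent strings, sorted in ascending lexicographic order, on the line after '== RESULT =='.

Progress:
  pre ⊆ S: {ball_in(b5,rmB), free(left), robot_in(rmB)} ⊆ S  — applicable
  S \ del = {free(right), robot_in(rmB)}
  ∪ add   = {carry(b5,left), free(right), robot_in(rmB)}

== RESULT ==
["carry(b5,left)", "free(right)", "robot_in(rmB)"]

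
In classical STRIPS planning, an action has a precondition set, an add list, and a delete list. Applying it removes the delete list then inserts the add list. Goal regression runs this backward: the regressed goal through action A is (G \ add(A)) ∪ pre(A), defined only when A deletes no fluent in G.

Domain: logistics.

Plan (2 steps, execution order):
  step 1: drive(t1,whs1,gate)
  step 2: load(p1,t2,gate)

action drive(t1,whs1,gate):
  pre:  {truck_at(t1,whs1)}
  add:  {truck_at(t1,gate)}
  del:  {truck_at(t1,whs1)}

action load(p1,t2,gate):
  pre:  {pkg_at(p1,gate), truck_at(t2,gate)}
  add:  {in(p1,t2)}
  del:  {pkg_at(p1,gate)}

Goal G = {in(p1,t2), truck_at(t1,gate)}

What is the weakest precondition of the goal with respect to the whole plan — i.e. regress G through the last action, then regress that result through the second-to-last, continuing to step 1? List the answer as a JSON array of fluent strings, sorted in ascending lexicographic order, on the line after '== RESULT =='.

Work backward from the goal:
  through step 2 (load(p1,t2,gate)): drop {in(p1,t2)}, keep {truck_at(t1,gate)}, require {pkg_at(p1,gate), truck_at(t2,gate)}
    → {pkg_at(p1,gate), truck_at(t1,gate), truck_at(t2,gate)}
  through step 1 (drive(t1,whs1,gate)): drop {truck_at(t1,gate)}, keep {pkg_at(p1,gate), truck_at(t2,gate)}, require {truck_at(t1,whs1)}
    → {pkg_at(p1,gate), truck_at(t1,whs1), truck_at(t2,gate)}

== RESULT ==
["pkg_at(p1,gate)", "truck_at(t1,whs1)", "truck_at(t2,gate)"]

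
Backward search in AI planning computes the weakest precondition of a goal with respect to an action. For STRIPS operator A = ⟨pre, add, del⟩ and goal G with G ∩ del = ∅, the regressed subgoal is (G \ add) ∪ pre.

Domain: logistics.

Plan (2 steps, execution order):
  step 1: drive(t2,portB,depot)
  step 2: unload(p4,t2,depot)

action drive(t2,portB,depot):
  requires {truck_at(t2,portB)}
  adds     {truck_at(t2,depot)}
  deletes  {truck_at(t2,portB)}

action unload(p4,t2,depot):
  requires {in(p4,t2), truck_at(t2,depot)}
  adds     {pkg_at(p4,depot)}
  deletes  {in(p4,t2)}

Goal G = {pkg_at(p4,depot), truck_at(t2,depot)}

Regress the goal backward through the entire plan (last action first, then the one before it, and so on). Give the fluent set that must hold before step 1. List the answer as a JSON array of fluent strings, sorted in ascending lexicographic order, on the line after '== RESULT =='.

Work backward from the goal:
  through step 2 (unload(p4,t2,depot)): drop {pkg_at(p4,depot)}, keep {truck_at(t2,depot)}, require {in(p4,t2), truck_at(t2,depot)}
    → {in(p4,t2), truck_at(t2,depot)}
  through step 1 (drive(t2,portB,depot)): drop {truck_at(t2,depot)}, keep {in(p4,t2)}, require {truck_at(t2,portB)}
    → {in(p4,t2), truck_at(t2,portB)}

== RESULT ==
["in(p4,t2)", "truck_at(t2,portB)"]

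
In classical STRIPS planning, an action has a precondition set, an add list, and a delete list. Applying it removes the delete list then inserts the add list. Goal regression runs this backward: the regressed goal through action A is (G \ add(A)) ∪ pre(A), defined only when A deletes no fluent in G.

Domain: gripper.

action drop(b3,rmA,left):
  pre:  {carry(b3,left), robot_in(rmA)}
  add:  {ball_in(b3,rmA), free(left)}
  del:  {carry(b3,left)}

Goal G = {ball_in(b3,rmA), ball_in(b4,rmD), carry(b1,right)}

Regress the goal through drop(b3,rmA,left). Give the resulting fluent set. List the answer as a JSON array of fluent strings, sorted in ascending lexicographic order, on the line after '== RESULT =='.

Regress:
  G ∩ del = {}  (empty — regression defined)
  G \ add = {ball_in(b3,rmA), ball_in(b4,rmD), carry(b1,right)} \ {ball_in(b3,rmA), free(left)} = {ball_in(b4,rmD), carry(b1,right)}
  ∪ pre   = {ball_in(b4,rmD), carry(b1,right)} ∪ {carry(b3,left), robot_in(rmA)}
          = {ball_in(b4,rmD), carry(b1,right), carry(b3,left), robot_in(rmA)}

== RESULT ==
["ball_in(b4,rmD)", "carry(b1,right)", "carry(b3,left)", "robot_in(rmA)"]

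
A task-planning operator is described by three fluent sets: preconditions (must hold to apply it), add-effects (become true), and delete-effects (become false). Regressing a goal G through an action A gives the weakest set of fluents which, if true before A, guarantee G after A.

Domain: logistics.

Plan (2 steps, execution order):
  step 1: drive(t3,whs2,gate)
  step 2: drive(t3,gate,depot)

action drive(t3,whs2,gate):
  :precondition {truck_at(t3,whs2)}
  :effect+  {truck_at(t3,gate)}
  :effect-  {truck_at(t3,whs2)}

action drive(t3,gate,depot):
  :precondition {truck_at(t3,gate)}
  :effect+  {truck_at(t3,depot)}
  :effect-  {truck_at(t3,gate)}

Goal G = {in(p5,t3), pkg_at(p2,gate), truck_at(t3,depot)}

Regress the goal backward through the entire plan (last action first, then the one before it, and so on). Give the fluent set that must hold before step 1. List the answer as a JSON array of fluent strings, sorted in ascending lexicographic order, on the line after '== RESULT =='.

Regress step by step:
  through step 2 (drive(t3,gate,depot)): drop {truck_at(t3,depot)}, keep {in(p5,t3), pkg_at(p2,gate)}, require {truck_at(t3,gate)}
    → {in(p5,t3), pkg_at(p2,gate), truck_at(t3,gate)}
  through step 1 (drive(t3,whs2,gate)): drop {truck_at(t3,gate)}, keep {in(p5,t3), pkg_at(p2,gate)}, require {truck_at(t3,whs2)}
    → {in(p5,t3), pkg_at(p2,gate), truck_at(t3,whs2)}

== RESULT ==
["in(p5,t3)", "pkg_at(p2,gate)", "truck_at(t3,whs2)"]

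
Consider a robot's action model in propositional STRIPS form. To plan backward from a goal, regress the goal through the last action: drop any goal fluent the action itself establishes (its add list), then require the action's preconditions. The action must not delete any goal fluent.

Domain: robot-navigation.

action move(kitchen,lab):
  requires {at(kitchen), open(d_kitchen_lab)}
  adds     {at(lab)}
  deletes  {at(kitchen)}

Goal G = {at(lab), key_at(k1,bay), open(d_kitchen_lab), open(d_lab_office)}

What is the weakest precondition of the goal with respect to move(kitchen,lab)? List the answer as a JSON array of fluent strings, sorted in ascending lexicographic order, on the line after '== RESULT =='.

Regress:
  G ∩ del = {}  (empty — regression defined)
  G \ add = {at(lab), key_at(k1,bay), open(d_kitchen_lab), open(d_lab_office)} \ {at(lab)} = {key_at(k1,bay), open(d_kitchen_lab), open(d_lab_office)}
  ∪ pre   = {key_at(k1,bay), open(d_kitchen_lab), open(d_lab_office)} ∪ {at(kitchen), open(d_kitchen_lab)}
          = {at(kitchen), key_at(k1,bay), open(d_kitchen_lab), open(d_lab_office)}

== RESULT ==
["at(kitchen)", "key_at(k1,bay)", "open(d_kitchen_lab)", "open(d_lab_office)"]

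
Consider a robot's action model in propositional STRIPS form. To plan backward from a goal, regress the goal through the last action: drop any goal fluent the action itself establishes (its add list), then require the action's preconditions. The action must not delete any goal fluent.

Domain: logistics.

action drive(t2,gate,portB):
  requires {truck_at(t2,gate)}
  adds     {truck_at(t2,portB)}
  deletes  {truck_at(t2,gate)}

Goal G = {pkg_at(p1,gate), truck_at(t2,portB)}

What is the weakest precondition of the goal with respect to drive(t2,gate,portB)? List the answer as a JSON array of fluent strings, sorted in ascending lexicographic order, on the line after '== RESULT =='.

Compute (G \ add) ∪ pre:
  G ∩ del = {}  (empty — regression defined)
  G \ add = {pkg_at(p1,gate), truck_at(t2,portB)} \ {truck_at(t2,portB)} = {pkg_at(p1,gate)}
  ∪ pre   = {pkg_at(p1,gate)} ∪ {truck_at(t2,gate)}
          = {pkg_at(p1,gate), truck_at(t2,gate)}

== RESULT ==
["pkg_at(p1,gate)", "truck_at(t2,gate)"]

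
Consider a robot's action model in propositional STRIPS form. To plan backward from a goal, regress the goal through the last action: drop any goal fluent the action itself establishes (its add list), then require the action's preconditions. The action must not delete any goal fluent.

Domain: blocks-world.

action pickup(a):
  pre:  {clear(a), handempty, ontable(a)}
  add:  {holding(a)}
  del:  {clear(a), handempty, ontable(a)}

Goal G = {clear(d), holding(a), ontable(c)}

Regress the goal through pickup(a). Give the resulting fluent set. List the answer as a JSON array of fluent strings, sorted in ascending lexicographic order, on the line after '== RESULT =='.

Regress:
  G ∩ del = {}  (empty — regression defined)
  G \ add = {clear(d), holding(a), ontable(c)} \ {holding(a)} = {clear(d), ontable(c)}
  ∪ pre   = {clear(d), ontable(c)} ∪ {clear(a), handempty, ontable(a)}
          = {clear(a), clear(d), handempty, ontable(a), ontable(c)}

== RESULT ==
["clear(a)", "clear(d)", "handempty", "ontable(a)", "ontable(c)"]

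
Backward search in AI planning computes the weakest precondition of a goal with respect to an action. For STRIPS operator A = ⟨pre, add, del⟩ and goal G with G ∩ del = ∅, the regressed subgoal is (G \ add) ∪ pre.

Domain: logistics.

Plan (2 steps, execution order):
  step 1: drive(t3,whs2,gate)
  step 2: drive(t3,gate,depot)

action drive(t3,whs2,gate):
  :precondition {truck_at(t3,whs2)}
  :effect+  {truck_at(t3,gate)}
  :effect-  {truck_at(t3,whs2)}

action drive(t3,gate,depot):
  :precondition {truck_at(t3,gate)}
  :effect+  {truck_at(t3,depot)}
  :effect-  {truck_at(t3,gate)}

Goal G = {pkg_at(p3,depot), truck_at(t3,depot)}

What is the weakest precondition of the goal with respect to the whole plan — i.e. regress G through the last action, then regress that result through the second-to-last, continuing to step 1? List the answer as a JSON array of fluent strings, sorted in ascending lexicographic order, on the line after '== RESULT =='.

Regress step by step:
  through step 2 (drive(t3,gate,depot)): drop {truck_at(t3,depot)}, keep {pkg_at(p3,depot)}, require {truck_at(t3,gate)}
    → {pkg_at(p3,depot), truck_at(t3,gate)}
  through step 1 (drive(t3,whs2,gate)): drop {truck_at(t3,gate)}, keep {pkg_at(p3,depot)}, require {truck_at(t3,whs2)}
    → {pkg_at(p3,depot), truck_at(t3,whs2)}

== RESULT ==
["pkg_at(p3,depot)", "truck_at(t3,whs2)"]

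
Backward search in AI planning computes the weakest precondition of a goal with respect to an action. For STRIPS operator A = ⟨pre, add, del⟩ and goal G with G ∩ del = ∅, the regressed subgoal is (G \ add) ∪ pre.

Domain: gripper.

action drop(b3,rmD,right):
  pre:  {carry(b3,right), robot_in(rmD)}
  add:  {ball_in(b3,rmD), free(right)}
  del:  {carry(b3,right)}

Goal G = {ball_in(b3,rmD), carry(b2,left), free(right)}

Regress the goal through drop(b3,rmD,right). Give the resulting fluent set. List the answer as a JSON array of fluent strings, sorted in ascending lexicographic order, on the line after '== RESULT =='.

Regress:
  G ∩ del = {}  (empty — regression defined)
  G \ add = {ball_in(b3,rmD), carry(b2,left), free(right)} \ {ball_in(b3,rmD), free(right)} = {carry(b2,left)}
  ∪ pre   = {carry(b2,left)} ∪ {carry(b3,right), robot_in(rmD)}
          = {carry(b2,left), carry(b3,right), robot_in(rmD)}

== RESULT ==
["carry(b2,left)", "carry(b3,right)", "robot_in(rmD)"]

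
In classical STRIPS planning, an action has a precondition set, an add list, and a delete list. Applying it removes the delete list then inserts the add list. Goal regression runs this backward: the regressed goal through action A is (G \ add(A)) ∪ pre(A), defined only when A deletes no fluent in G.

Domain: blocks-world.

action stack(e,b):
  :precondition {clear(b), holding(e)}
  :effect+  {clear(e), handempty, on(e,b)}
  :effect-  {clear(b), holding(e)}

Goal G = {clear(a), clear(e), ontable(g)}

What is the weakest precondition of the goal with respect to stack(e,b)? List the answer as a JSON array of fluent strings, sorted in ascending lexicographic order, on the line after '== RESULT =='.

Regress:
  G ∩ del = {}  (empty — regression defined)
  G \ add = {clear(a), clear(e), ontable(g)} \ {clear(e), handempty, on(e,b)} = {clear(a), ontable(g)}
  ∪ pre   = {clear(a), ontable(g)} ∪ {clear(b), holding(e)}
          = {clear(a), clear(b), holding(e), ontable(g)}

== RESULT ==
["clear(a)", "clear(b)", "holding(e)", "ontable(g)"]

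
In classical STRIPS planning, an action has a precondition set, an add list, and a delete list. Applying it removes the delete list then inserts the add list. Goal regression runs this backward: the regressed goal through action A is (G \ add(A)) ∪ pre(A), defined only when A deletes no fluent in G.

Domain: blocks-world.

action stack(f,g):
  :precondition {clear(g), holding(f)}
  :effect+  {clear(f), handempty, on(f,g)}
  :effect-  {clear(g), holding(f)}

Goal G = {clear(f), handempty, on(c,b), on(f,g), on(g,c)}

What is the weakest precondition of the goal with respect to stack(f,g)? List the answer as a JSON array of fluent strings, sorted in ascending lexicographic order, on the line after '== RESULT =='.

Compute (G \ add) ∪ pre:
  G ∩ del = {}  (empty — regression defined)
  G \ add = {clear(f), handempty, on(c,b), on(f,g), on(g,c)} \ {clear(f), handempty, on(f,g)} = {on(c,b), on(g,c)}
  ∪ pre   = {on(c,b), on(g,c)} ∪ {clear(g), holding(f)}
          = {clear(g), holding(f), on(c,b), on(g,c)}

== RESULT ==
["clear(g)", "holding(f)", "on(c,b)", "on(g,c)"]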